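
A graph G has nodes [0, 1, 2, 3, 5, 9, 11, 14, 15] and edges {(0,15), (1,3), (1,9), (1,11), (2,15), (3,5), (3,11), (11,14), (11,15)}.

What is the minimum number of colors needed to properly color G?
χ(G) = 3

Clique number ω(G) = 3 (lower bound: χ ≥ ω).
The clique on [1, 3, 11] has size 3, forcing χ ≥ 3, and the coloring below uses 3 colors, so χ(G) = 3.
A valid 3-coloring: color 1: [0, 2, 5, 9, 11]; color 2: [3, 14, 15]; color 3: [1].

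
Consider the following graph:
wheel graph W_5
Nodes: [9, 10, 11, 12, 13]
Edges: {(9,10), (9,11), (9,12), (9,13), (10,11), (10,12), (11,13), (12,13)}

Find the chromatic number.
χ(G) = 3

Clique number ω(G) = 3 (lower bound: χ ≥ ω).
The clique on [9, 10, 11] has size 3, forcing χ ≥ 3, and the coloring below uses 3 colors, so χ(G) = 3.
A valid 3-coloring: color 1: [9]; color 2: [11, 12]; color 3: [10, 13].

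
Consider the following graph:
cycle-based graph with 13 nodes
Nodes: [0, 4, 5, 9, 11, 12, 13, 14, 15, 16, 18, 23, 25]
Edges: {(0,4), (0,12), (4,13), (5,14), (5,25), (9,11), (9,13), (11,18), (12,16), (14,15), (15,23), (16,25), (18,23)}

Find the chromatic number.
Clique number ω(G) = 2 (lower bound: χ ≥ ω).
Odd cycle [4, 13, 9, 11, 18, 23, 15, 14, 5, 25, 16, 12, 0] needs 3 colors (χ ≥ 3).
The coloring below uses 3 colors, so χ(G) = 3.
A valid 3-coloring: color 1: [4, 5, 9, 12, 15, 18]; color 2: [0, 11, 13, 14, 23, 25]; color 3: [16].

χ(G) = 3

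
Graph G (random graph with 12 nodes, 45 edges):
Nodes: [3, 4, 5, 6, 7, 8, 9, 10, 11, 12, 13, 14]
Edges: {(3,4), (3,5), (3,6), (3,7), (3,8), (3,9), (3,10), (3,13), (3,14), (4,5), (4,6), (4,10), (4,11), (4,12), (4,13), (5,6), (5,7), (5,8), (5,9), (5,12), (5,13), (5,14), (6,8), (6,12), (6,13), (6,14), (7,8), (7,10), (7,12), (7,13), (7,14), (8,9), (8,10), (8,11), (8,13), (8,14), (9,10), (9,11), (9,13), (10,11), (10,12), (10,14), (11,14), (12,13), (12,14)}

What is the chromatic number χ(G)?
Clique number ω(G) = 5 (lower bound: χ ≥ ω).
The clique on [3, 7, 8, 10, 14] has size 5, forcing χ ≥ 5, and the coloring below uses 5 colors, so χ(G) = 5.
A valid 5-coloring: color 1: [3, 11, 12]; color 2: [4, 8]; color 3: [5, 10]; color 4: [13, 14]; color 5: [6, 7, 9].

χ(G) = 5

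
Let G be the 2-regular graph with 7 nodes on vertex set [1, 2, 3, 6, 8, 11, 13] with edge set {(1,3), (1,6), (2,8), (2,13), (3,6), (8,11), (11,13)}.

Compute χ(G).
Clique number ω(G) = 3 (lower bound: χ ≥ ω).
The clique on [1, 3, 6] has size 3, forcing χ ≥ 3, and the coloring below uses 3 colors, so χ(G) = 3.
A valid 3-coloring: color 1: [2, 3, 11]; color 2: [6, 8, 13]; color 3: [1].

χ(G) = 3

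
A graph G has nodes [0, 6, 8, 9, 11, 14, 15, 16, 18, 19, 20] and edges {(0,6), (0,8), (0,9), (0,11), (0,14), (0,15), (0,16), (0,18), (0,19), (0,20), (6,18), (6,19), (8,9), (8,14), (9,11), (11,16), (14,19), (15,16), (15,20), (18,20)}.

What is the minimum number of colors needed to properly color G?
χ(G) = 3

Clique number ω(G) = 3 (lower bound: χ ≥ ω).
The clique on [0, 6, 18] has size 3, forcing χ ≥ 3, and the coloring below uses 3 colors, so χ(G) = 3.
A valid 3-coloring: color 1: [0]; color 2: [8, 11, 15, 18, 19]; color 3: [6, 9, 14, 16, 20].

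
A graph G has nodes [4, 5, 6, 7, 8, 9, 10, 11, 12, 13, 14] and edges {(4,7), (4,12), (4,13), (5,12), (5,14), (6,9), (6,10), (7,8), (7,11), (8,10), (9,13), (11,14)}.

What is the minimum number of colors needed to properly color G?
Clique number ω(G) = 2 (lower bound: χ ≥ ω).
Odd cycle [8, 10, 6, 9, 13, 4, 7] needs 3 colors (χ ≥ 3).
The coloring below uses 3 colors, so χ(G) = 3.
A valid 3-coloring: color 1: [7, 9, 10, 12, 14]; color 2: [4, 5, 6, 8, 11]; color 3: [13].

χ(G) = 3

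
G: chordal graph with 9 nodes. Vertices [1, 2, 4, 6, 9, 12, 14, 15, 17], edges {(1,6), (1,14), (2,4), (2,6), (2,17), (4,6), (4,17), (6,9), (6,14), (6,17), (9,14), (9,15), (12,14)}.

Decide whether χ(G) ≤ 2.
No, G is not 2-colorable

The clique on vertices [2, 4, 6, 17] has size 4 > 2, so it alone needs 4 colors.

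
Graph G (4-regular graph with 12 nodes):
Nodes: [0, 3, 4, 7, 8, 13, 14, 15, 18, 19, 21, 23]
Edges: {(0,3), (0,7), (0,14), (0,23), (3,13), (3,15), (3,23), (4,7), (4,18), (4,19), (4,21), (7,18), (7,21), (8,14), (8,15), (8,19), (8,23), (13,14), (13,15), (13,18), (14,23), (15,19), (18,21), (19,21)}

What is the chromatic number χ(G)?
Clique number ω(G) = 4 (lower bound: χ ≥ ω).
The clique on [4, 7, 18, 21] has size 4, forcing χ ≥ 4, and the coloring below uses 4 colors, so χ(G) = 4.
A valid 4-coloring: color 1: [4, 14, 15]; color 2: [3, 8, 18]; color 3: [0, 13, 21]; color 4: [7, 19, 23].

χ(G) = 4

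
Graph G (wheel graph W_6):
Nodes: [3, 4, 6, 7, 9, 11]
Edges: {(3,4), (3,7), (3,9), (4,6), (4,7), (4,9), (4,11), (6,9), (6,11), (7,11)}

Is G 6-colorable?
A valid 6-coloring: color 1: [4]; color 2: [3, 6]; color 3: [9, 11]; color 4: [7].
(χ(G) = 4 ≤ 6.)

Yes, G is 6-colorable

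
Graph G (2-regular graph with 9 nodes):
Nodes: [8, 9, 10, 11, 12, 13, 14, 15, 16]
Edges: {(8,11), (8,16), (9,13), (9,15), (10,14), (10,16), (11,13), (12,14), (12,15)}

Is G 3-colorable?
A valid 3-coloring: color 1: [9, 11, 14, 16]; color 2: [8, 10, 12, 13]; color 3: [15].
(χ(G) = 3 ≤ 3.)

Yes, G is 3-colorable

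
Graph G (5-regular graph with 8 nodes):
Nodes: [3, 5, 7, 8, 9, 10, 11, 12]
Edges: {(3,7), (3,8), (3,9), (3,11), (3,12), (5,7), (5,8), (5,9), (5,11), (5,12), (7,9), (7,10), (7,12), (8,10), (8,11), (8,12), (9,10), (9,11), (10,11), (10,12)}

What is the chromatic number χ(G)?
Clique number ω(G) = 3 (lower bound: χ ≥ ω).
Odd cycle [7, 12, 8, 11, 9] needs 3 colors (χ ≥ 3).
Vertex 3 is adjacent to every vertex of [7, 8, 9, 11, 12], which already need 3 colors among themselves, so 3 needs a new color (χ ≥ 4).
The coloring below uses 4 colors, so χ(G) = 4.
A valid 4-coloring: color 1: [7, 11]; color 2: [3, 5, 10]; color 3: [9, 12]; color 4: [8].

χ(G) = 4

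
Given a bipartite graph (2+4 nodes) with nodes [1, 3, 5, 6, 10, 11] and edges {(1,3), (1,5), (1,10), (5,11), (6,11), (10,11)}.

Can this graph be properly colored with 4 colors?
A valid 4-coloring: color 1: [1, 11]; color 2: [3, 5, 6, 10].
(χ(G) = 2 ≤ 4.)

Yes, G is 4-colorable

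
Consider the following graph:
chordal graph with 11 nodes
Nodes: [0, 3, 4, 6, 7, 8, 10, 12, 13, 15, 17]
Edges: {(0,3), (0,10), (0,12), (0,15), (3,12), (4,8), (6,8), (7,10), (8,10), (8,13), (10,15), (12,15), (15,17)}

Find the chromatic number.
Clique number ω(G) = 3 (lower bound: χ ≥ ω).
The clique on [0, 10, 15] has size 3, forcing χ ≥ 3, and the coloring below uses 3 colors, so χ(G) = 3.
A valid 3-coloring: color 1: [4, 6, 10, 12, 13, 17]; color 2: [0, 7, 8]; color 3: [3, 15].

χ(G) = 3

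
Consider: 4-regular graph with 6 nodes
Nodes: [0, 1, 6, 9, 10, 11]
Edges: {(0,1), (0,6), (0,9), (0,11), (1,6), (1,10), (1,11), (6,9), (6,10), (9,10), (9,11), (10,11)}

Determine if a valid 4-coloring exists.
A valid 4-coloring: color 1: [0, 10]; color 2: [1, 9]; color 3: [6, 11].
(χ(G) = 3 ≤ 4.)

Yes, G is 4-colorable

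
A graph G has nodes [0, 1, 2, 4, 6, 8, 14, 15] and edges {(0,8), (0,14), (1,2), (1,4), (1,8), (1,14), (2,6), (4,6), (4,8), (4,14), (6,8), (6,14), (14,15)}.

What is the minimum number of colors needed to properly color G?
χ(G) = 3

Clique number ω(G) = 3 (lower bound: χ ≥ ω).
The clique on [1, 4, 8] has size 3, forcing χ ≥ 3, and the coloring below uses 3 colors, so χ(G) = 3.
A valid 3-coloring: color 1: [2, 8, 14]; color 2: [0, 4, 15]; color 3: [1, 6].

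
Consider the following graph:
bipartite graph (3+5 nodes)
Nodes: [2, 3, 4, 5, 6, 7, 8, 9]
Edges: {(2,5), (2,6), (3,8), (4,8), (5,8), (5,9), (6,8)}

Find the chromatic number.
Clique number ω(G) = 2 (lower bound: χ ≥ ω).
The graph is bipartite (no odd cycle), so 2 colors suffice: χ(G) = 2.
A valid 2-coloring: color 1: [2, 7, 8, 9]; color 2: [3, 4, 5, 6].

χ(G) = 2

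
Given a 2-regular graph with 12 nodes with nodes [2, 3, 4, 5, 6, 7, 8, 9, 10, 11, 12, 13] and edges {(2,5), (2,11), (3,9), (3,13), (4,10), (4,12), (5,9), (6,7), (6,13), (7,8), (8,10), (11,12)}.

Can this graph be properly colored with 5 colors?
A valid 5-coloring: color 1: [2, 7, 9, 10, 12, 13]; color 2: [3, 4, 5, 6, 8, 11].
(χ(G) = 2 ≤ 5.)

Yes, G is 5-colorable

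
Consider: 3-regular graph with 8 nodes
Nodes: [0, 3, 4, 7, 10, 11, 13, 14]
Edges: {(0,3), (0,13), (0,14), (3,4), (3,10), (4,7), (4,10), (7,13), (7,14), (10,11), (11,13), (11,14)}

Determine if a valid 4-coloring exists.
A valid 4-coloring: color 1: [3, 7, 11]; color 2: [4, 13, 14]; color 3: [0, 10].
(χ(G) = 3 ≤ 4.)

Yes, G is 4-colorable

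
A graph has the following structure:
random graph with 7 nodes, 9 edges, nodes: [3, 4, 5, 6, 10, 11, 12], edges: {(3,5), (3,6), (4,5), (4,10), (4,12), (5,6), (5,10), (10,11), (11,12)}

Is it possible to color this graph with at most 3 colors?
A valid 3-coloring: color 1: [5, 11]; color 2: [3, 4]; color 3: [6, 10, 12].
(χ(G) = 3 ≤ 3.)

Yes, G is 3-colorable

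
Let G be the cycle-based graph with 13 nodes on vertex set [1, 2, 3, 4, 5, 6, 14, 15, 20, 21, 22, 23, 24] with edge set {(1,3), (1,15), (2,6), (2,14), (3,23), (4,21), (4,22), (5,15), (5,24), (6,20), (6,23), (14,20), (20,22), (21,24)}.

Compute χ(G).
Clique number ω(G) = 2 (lower bound: χ ≥ ω).
Odd cycle [22, 4, 21, 24, 5, 15, 1, 3, 23, 6, 2, 14, 20] needs 3 colors (χ ≥ 3).
The coloring below uses 3 colors, so χ(G) = 3.
A valid 3-coloring: color 1: [2, 3, 4, 15, 20, 24]; color 2: [1, 5, 6, 14, 21, 22]; color 3: [23].

χ(G) = 3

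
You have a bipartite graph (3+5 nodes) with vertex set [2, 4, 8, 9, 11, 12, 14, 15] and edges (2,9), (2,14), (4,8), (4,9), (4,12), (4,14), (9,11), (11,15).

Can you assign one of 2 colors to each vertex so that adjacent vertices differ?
A valid 2-coloring: color 1: [2, 4, 11]; color 2: [8, 9, 12, 14, 15].
(χ(G) = 2 ≤ 2.)

Yes, G is 2-colorable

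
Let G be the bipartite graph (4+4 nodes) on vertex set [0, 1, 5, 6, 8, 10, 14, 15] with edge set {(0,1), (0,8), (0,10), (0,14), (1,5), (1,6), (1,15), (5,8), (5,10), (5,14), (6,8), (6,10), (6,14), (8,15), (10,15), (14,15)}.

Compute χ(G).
χ(G) = 2

Clique number ω(G) = 2 (lower bound: χ ≥ ω).
The graph is bipartite (no odd cycle), so 2 colors suffice: χ(G) = 2.
A valid 2-coloring: color 1: [1, 8, 10, 14]; color 2: [0, 5, 6, 15].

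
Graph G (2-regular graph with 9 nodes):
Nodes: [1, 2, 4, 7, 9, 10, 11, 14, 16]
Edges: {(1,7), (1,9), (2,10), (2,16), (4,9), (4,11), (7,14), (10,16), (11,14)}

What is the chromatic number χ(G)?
χ(G) = 3

Clique number ω(G) = 3 (lower bound: χ ≥ ω).
The clique on [2, 10, 16] has size 3, forcing χ ≥ 3, and the coloring below uses 3 colors, so χ(G) = 3.
A valid 3-coloring: color 1: [1, 2, 4, 14]; color 2: [7, 9, 10, 11]; color 3: [16].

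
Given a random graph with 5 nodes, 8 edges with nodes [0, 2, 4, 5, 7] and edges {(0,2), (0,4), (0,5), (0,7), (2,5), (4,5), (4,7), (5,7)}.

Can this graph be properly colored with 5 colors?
A valid 5-coloring: color 1: [5]; color 2: [0]; color 3: [2, 4]; color 4: [7].
(χ(G) = 4 ≤ 5.)

Yes, G is 5-colorable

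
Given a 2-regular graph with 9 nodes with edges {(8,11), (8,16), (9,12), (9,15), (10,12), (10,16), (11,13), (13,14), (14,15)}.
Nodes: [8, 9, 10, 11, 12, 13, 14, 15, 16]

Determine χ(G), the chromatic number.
Clique number ω(G) = 2 (lower bound: χ ≥ ω).
Odd cycle [15, 14, 13, 11, 8, 16, 10, 12, 9] needs 3 colors (χ ≥ 3).
The coloring below uses 3 colors, so χ(G) = 3.
A valid 3-coloring: color 1: [11, 12, 14, 16]; color 2: [8, 9, 10, 13]; color 3: [15].

χ(G) = 3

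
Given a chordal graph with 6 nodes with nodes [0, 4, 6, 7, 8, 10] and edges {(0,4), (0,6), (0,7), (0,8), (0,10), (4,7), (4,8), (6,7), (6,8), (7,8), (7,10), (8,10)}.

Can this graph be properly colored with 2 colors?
The clique on vertices [0, 7, 8, 10] has size 4 > 2, so it alone needs 4 colors.

No, G is not 2-colorable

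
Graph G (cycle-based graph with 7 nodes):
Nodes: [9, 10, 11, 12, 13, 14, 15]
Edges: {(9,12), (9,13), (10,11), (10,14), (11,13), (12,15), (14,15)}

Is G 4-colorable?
A valid 4-coloring: color 1: [10, 13, 15]; color 2: [9, 11, 14]; color 3: [12].
(χ(G) = 3 ≤ 4.)

Yes, G is 4-colorable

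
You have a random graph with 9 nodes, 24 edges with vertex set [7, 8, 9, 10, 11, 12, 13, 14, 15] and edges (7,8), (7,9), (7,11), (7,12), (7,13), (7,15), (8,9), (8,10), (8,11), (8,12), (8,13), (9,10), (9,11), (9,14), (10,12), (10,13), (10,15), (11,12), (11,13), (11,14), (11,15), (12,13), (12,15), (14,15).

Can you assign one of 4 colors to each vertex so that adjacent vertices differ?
No, G is not 4-colorable

The clique on vertices [7, 8, 11, 12, 13] has size 5 > 4, so it alone needs 5 colors.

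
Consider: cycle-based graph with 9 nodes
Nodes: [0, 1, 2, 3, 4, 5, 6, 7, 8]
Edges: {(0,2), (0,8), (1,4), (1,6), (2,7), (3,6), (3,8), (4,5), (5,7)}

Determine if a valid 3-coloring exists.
Yes, G is 3-colorable

A valid 3-coloring: color 1: [2, 5, 6, 8]; color 2: [0, 3, 4, 7]; color 3: [1].
(χ(G) = 3 ≤ 3.)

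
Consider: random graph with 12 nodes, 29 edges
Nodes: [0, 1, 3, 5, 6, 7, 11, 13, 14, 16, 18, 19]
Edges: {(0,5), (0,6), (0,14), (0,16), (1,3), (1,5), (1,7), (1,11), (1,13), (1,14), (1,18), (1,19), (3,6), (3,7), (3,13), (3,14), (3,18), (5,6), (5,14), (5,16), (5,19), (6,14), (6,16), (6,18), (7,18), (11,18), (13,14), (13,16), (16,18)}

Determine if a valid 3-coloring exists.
No, G is not 3-colorable

The clique on vertices [0, 5, 6, 16] has size 4 > 3, so it alone needs 4 colors.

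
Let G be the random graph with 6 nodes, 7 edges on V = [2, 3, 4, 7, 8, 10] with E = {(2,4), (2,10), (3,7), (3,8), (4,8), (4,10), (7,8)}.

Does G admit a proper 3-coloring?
Yes, G is 3-colorable

A valid 3-coloring: color 1: [3, 4]; color 2: [8, 10]; color 3: [2, 7].
(χ(G) = 3 ≤ 3.)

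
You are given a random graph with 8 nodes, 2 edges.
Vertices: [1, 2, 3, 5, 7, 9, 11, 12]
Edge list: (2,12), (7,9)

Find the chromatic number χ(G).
χ(G) = 2

Clique number ω(G) = 2 (lower bound: χ ≥ ω).
The graph is bipartite (no odd cycle), so 2 colors suffice: χ(G) = 2.
A valid 2-coloring: color 1: [1, 3, 5, 7, 11, 12]; color 2: [2, 9].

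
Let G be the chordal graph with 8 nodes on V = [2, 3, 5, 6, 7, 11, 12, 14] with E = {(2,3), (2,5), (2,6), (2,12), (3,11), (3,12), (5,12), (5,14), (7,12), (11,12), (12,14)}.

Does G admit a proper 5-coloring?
Yes, G is 5-colorable

A valid 5-coloring: color 1: [6, 12]; color 2: [2, 7, 11, 14]; color 3: [3, 5].
(χ(G) = 3 ≤ 5.)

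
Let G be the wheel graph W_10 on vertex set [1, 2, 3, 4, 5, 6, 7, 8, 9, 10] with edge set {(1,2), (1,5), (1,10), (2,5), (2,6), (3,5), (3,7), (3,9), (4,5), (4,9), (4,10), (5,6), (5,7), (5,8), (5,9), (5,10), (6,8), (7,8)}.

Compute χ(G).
Clique number ω(G) = 3 (lower bound: χ ≥ ω).
Odd cycle [10, 4, 9, 3, 7, 8, 6, 2, 1] needs 3 colors (χ ≥ 3).
Vertex 5 is adjacent to every vertex of [1, 2, 3, 4, 6, 7, 8, 9, 10], which already need 3 colors among themselves, so 5 needs a new color (χ ≥ 4).
The coloring below uses 4 colors, so χ(G) = 4.
A valid 4-coloring: color 1: [5]; color 2: [2, 7, 9, 10]; color 3: [1, 3, 4, 8]; color 4: [6].

χ(G) = 4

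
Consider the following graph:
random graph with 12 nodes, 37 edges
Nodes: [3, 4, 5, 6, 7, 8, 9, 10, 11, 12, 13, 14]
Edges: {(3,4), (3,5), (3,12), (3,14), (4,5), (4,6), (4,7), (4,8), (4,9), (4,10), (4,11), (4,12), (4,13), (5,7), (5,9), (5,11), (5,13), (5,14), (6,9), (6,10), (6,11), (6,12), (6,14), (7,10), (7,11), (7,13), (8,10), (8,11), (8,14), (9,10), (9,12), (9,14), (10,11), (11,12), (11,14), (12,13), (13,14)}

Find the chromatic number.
χ(G) = 4

Clique number ω(G) = 4 (lower bound: χ ≥ ω).
The clique on [4, 8, 10, 11] has size 4, forcing χ ≥ 4, and the coloring below uses 4 colors, so χ(G) = 4.
A valid 4-coloring: color 1: [4, 14]; color 2: [3, 9, 11, 13]; color 3: [5, 10, 12]; color 4: [6, 7, 8].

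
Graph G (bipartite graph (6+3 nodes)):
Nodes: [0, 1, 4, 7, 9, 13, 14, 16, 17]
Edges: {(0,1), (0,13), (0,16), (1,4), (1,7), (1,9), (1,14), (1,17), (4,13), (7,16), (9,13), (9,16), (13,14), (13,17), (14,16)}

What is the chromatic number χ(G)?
χ(G) = 2

Clique number ω(G) = 2 (lower bound: χ ≥ ω).
The graph is bipartite (no odd cycle), so 2 colors suffice: χ(G) = 2.
A valid 2-coloring: color 1: [1, 13, 16]; color 2: [0, 4, 7, 9, 14, 17].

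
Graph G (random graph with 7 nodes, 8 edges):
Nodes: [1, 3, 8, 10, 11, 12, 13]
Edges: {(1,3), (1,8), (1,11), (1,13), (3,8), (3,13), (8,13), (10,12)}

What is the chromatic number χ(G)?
Clique number ω(G) = 4 (lower bound: χ ≥ ω).
The clique on [1, 3, 8, 13] has size 4, forcing χ ≥ 4, and the coloring below uses 4 colors, so χ(G) = 4.
A valid 4-coloring: color 1: [1, 10]; color 2: [11, 12, 13]; color 3: [3]; color 4: [8].

χ(G) = 4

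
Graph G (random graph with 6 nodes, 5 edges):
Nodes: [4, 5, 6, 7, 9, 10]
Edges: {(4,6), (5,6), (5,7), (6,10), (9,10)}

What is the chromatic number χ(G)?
Clique number ω(G) = 2 (lower bound: χ ≥ ω).
The graph is bipartite (no odd cycle), so 2 colors suffice: χ(G) = 2.
A valid 2-coloring: color 1: [6, 7, 9]; color 2: [4, 5, 10].

χ(G) = 2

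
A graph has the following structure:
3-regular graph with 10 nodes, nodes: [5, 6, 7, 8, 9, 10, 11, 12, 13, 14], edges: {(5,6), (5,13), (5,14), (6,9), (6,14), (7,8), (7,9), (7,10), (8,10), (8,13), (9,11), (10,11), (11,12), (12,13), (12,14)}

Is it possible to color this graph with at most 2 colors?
No, G is not 2-colorable

The clique on vertices [5, 6, 14] has size 3 > 2, so it alone needs 3 colors.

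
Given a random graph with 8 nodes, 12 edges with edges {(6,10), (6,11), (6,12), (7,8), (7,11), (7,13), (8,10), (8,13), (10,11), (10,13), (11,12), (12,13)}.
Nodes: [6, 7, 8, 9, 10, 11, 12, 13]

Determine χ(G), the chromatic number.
χ(G) = 3

Clique number ω(G) = 3 (lower bound: χ ≥ ω).
The clique on [8, 10, 13] has size 3, forcing χ ≥ 3, and the coloring below uses 3 colors, so χ(G) = 3.
A valid 3-coloring: color 1: [6, 9, 13]; color 2: [7, 10, 12]; color 3: [8, 11].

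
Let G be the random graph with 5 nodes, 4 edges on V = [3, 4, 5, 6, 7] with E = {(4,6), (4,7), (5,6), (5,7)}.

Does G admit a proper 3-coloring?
A valid 3-coloring: color 1: [3, 4, 5]; color 2: [6, 7].
(χ(G) = 2 ≤ 3.)

Yes, G is 3-colorable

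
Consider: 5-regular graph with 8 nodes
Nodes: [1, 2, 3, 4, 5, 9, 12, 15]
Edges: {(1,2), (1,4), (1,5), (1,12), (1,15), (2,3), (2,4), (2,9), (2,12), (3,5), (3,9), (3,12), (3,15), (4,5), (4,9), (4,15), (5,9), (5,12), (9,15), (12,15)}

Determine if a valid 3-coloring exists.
Odd cycle [4, 9, 3, 12, 1] needs 3 colors (χ ≥ 3).
Vertex 2 is adjacent to every vertex of [1, 3, 4, 9, 12], which already need 3 colors among themselves, so 2 needs a new color (χ ≥ 4).
Hence χ(G) ≥ 4 > 3, so no proper 3-coloring exists.

No, G is not 3-colorable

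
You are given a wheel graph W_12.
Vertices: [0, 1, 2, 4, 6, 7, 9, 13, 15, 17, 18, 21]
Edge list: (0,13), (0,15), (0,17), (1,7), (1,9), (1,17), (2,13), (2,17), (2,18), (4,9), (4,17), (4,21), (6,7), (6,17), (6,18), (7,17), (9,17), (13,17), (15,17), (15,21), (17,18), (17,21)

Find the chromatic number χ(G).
Clique number ω(G) = 3 (lower bound: χ ≥ ω).
Odd cycle [0, 13, 2, 18, 6, 7, 1, 9, 4, 21, 15] needs 3 colors (χ ≥ 3).
Vertex 17 is adjacent to every vertex of [0, 1, 2, 4, 6, 7, 9, 13, 15, 18, 21], which already need 3 colors among themselves, so 17 needs a new color (χ ≥ 4).
The coloring below uses 4 colors, so χ(G) = 4.
A valid 4-coloring: color 1: [17]; color 2: [0, 1, 2, 6, 21]; color 3: [7, 9, 13, 15, 18]; color 4: [4].

χ(G) = 4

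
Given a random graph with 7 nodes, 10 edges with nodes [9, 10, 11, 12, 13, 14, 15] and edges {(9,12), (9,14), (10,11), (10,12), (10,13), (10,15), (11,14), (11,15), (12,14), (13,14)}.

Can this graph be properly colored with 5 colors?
A valid 5-coloring: color 1: [10, 14]; color 2: [12, 13, 15]; color 3: [9, 11].
(χ(G) = 3 ≤ 5.)

Yes, G is 5-colorable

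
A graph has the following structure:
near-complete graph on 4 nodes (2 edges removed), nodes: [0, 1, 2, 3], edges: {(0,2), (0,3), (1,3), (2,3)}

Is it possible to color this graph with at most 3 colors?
A valid 3-coloring: color 1: [3]; color 2: [0, 1]; color 3: [2].
(χ(G) = 3 ≤ 3.)

Yes, G is 3-colorable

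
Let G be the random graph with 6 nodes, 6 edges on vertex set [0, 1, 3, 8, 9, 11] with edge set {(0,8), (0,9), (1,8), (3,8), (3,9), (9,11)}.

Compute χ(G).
χ(G) = 2

Clique number ω(G) = 2 (lower bound: χ ≥ ω).
The graph is bipartite (no odd cycle), so 2 colors suffice: χ(G) = 2.
A valid 2-coloring: color 1: [8, 9]; color 2: [0, 1, 3, 11].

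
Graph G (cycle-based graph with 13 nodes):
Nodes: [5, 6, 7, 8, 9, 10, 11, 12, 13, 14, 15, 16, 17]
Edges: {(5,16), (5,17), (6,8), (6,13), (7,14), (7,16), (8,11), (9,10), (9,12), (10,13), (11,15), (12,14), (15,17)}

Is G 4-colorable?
Yes, G is 4-colorable

A valid 4-coloring: color 1: [5, 8, 9, 13, 14, 15]; color 2: [6, 10, 11, 12, 16, 17]; color 3: [7].
(χ(G) = 3 ≤ 4.)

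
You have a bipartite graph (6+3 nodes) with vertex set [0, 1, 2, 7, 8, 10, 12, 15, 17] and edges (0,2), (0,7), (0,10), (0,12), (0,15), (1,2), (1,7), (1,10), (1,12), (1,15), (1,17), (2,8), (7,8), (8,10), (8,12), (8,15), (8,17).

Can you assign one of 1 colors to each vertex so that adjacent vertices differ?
Edge (0,2) forces its endpoints to differ, so 1 color is not enough.

No, G is not 1-colorable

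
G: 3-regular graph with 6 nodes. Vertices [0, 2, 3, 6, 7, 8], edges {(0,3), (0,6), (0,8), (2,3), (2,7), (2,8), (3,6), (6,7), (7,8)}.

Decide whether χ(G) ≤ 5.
A valid 5-coloring: color 1: [3, 7]; color 2: [6, 8]; color 3: [0, 2].
(χ(G) = 3 ≤ 5.)

Yes, G is 5-colorable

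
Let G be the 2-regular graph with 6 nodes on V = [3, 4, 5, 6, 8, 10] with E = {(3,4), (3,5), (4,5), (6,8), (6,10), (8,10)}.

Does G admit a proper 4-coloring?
A valid 4-coloring: color 1: [4, 10]; color 2: [5, 6]; color 3: [3, 8].
(χ(G) = 3 ≤ 4.)

Yes, G is 4-colorable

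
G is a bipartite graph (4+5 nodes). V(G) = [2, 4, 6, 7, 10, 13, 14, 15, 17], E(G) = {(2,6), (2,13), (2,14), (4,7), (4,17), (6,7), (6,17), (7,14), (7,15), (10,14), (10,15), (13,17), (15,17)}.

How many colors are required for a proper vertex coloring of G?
Clique number ω(G) = 2 (lower bound: χ ≥ ω).
The graph is bipartite (no odd cycle), so 2 colors suffice: χ(G) = 2.
A valid 2-coloring: color 1: [2, 7, 10, 17]; color 2: [4, 6, 13, 14, 15].

χ(G) = 2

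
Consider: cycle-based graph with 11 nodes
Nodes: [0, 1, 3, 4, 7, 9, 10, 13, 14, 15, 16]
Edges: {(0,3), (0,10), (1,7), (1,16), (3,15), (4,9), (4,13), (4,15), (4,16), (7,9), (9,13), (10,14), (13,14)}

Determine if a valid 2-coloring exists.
No, G is not 2-colorable

The clique on vertices [4, 9, 13] has size 3 > 2, so it alone needs 3 colors.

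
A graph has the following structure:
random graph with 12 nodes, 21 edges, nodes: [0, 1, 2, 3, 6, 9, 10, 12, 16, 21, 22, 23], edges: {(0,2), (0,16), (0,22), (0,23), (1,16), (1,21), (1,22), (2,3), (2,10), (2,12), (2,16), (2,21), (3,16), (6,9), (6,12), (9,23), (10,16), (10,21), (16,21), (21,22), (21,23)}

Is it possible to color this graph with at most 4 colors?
A valid 4-coloring: color 1: [1, 2, 6, 23]; color 2: [9, 12, 16, 22]; color 3: [0, 3, 21]; color 4: [10].
(χ(G) = 4 ≤ 4.)

Yes, G is 4-colorable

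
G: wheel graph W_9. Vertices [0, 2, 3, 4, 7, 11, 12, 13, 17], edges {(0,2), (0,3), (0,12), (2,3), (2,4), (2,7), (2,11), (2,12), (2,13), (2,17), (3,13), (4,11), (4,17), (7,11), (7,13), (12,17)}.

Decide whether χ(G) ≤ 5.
A valid 5-coloring: color 1: [2]; color 2: [0, 11, 13, 17]; color 3: [3, 4, 7, 12].
(χ(G) = 3 ≤ 5.)

Yes, G is 5-colorable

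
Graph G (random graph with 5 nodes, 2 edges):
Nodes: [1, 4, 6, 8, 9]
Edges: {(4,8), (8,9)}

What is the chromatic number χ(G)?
Clique number ω(G) = 2 (lower bound: χ ≥ ω).
The graph is bipartite (no odd cycle), so 2 colors suffice: χ(G) = 2.
A valid 2-coloring: color 1: [1, 6, 8]; color 2: [4, 9].

χ(G) = 2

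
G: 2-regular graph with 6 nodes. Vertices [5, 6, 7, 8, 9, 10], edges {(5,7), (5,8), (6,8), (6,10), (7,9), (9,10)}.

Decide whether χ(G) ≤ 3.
Yes, G is 3-colorable

A valid 3-coloring: color 1: [7, 8, 10]; color 2: [5, 6, 9].
(χ(G) = 2 ≤ 3.)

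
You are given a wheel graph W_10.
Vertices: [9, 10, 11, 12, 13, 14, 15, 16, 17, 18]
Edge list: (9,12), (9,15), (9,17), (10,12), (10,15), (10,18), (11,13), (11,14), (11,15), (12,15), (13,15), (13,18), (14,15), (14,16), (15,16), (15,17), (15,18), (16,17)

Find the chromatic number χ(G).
χ(G) = 4

Clique number ω(G) = 3 (lower bound: χ ≥ ω).
Odd cycle [14, 16, 17, 9, 12, 10, 18, 13, 11] needs 3 colors (χ ≥ 3).
Vertex 15 is adjacent to every vertex of [9, 10, 11, 12, 13, 14, 16, 17, 18], which already need 3 colors among themselves, so 15 needs a new color (χ ≥ 4).
The coloring below uses 4 colors, so χ(G) = 4.
A valid 4-coloring: color 1: [15]; color 2: [12, 13, 14, 17]; color 3: [9, 10, 11, 16]; color 4: [18].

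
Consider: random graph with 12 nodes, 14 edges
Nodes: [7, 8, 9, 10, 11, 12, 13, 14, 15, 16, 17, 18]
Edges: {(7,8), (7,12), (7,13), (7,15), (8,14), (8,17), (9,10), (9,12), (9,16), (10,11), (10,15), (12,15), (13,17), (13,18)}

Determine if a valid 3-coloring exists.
Yes, G is 3-colorable

A valid 3-coloring: color 1: [7, 9, 11, 14, 17, 18]; color 2: [8, 10, 12, 13, 16]; color 3: [15].
(χ(G) = 3 ≤ 3.)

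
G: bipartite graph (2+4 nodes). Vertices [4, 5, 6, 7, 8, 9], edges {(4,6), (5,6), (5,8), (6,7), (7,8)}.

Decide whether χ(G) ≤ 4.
Yes, G is 4-colorable

A valid 4-coloring: color 1: [6, 8, 9]; color 2: [4, 5, 7].
(χ(G) = 2 ≤ 4.)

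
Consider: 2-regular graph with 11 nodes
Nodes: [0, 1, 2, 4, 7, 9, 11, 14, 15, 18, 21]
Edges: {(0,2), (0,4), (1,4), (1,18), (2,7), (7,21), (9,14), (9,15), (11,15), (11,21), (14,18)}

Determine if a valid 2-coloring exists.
No, G is not 2-colorable

Odd cycle [18, 14, 9, 15, 11, 21, 7, 2, 0, 4, 1] needs 3 colors (χ ≥ 3).
Hence χ(G) ≥ 3 > 2, so no proper 2-coloring exists.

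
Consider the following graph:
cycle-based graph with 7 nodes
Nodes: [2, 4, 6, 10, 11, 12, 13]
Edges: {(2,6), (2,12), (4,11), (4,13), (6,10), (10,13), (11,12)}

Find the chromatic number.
Clique number ω(G) = 2 (lower bound: χ ≥ ω).
Odd cycle [10, 6, 2, 12, 11, 4, 13] needs 3 colors (χ ≥ 3).
The coloring below uses 3 colors, so χ(G) = 3.
A valid 3-coloring: color 1: [2, 4, 10]; color 2: [6, 12, 13]; color 3: [11].

χ(G) = 3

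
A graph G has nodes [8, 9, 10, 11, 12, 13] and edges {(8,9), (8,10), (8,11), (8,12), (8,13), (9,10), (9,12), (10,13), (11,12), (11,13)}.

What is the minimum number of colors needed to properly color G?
χ(G) = 4

Clique number ω(G) = 3 (lower bound: χ ≥ ω).
Odd cycle [10, 13, 11, 12, 9] needs 3 colors (χ ≥ 3).
Vertex 8 is adjacent to every vertex of [9, 10, 11, 12, 13], which already need 3 colors among themselves, so 8 needs a new color (χ ≥ 4).
The coloring below uses 4 colors, so χ(G) = 4.
A valid 4-coloring: color 1: [8]; color 2: [10, 12]; color 3: [9, 13]; color 4: [11].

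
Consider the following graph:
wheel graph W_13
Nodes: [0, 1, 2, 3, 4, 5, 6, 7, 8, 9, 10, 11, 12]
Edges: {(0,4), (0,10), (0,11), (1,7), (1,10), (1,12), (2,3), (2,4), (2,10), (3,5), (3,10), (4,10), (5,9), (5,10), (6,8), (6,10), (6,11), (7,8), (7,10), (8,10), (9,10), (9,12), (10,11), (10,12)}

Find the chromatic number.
Clique number ω(G) = 3 (lower bound: χ ≥ ω).
The clique on [0, 10, 11] has size 3, forcing χ ≥ 3, and the coloring below uses 3 colors, so χ(G) = 3.
A valid 3-coloring: color 1: [10]; color 2: [1, 3, 4, 8, 9, 11]; color 3: [0, 2, 5, 6, 7, 12].

χ(G) = 3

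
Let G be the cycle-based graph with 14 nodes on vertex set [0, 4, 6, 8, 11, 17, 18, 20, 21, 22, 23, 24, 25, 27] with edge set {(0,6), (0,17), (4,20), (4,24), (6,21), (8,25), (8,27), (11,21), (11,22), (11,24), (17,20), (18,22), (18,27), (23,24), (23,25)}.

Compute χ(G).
Clique number ω(G) = 2 (lower bound: χ ≥ ω).
The graph is bipartite (no odd cycle), so 2 colors suffice: χ(G) = 2.
A valid 2-coloring: color 1: [0, 20, 21, 22, 24, 25, 27]; color 2: [4, 6, 8, 11, 17, 18, 23].

χ(G) = 2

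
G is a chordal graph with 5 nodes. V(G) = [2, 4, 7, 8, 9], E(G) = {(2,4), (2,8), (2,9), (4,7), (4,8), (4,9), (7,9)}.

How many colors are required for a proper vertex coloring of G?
χ(G) = 3

Clique number ω(G) = 3 (lower bound: χ ≥ ω).
The clique on [2, 4, 8] has size 3, forcing χ ≥ 3, and the coloring below uses 3 colors, so χ(G) = 3.
A valid 3-coloring: color 1: [4]; color 2: [2, 7]; color 3: [8, 9].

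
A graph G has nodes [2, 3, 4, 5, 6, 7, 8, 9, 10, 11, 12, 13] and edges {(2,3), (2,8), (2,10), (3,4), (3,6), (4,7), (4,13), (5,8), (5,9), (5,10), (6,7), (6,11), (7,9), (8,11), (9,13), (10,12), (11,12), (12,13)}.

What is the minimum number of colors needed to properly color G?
Clique number ω(G) = 2 (lower bound: χ ≥ ω).
Odd cycle [8, 11, 12, 10, 5] needs 3 colors (χ ≥ 3).
The coloring below uses 3 colors, so χ(G) = 3.
A valid 3-coloring: color 1: [4, 6, 8, 9, 10]; color 2: [3, 5, 7, 12]; color 3: [2, 11, 13].

χ(G) = 3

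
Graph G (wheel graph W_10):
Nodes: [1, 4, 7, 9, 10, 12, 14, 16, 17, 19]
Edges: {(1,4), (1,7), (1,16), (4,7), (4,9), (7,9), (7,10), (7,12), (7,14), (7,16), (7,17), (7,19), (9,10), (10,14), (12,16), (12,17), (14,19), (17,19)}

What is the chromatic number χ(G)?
Clique number ω(G) = 3 (lower bound: χ ≥ ω).
Odd cycle [16, 1, 4, 9, 10, 14, 19, 17, 12] needs 3 colors (χ ≥ 3).
Vertex 7 is adjacent to every vertex of [1, 4, 9, 10, 12, 14, 16, 17, 19], which already need 3 colors among themselves, so 7 needs a new color (χ ≥ 4).
The coloring below uses 4 colors, so χ(G) = 4.
A valid 4-coloring: color 1: [7]; color 2: [4, 10, 16, 17]; color 3: [1, 9, 12, 14]; color 4: [19].

χ(G) = 4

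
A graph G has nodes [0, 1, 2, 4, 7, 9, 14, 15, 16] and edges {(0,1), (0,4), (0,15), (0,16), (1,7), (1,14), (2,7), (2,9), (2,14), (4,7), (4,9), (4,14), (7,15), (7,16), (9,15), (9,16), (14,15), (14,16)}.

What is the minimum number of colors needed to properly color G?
Clique number ω(G) = 2 (lower bound: χ ≥ ω).
The graph is bipartite (no odd cycle), so 2 colors suffice: χ(G) = 2.
A valid 2-coloring: color 1: [0, 7, 9, 14]; color 2: [1, 2, 4, 15, 16].

χ(G) = 2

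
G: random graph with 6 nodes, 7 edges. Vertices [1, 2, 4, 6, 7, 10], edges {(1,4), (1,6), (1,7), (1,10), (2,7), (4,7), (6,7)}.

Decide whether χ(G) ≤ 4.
A valid 4-coloring: color 1: [7, 10]; color 2: [1, 2]; color 3: [4, 6].
(χ(G) = 3 ≤ 4.)

Yes, G is 4-colorable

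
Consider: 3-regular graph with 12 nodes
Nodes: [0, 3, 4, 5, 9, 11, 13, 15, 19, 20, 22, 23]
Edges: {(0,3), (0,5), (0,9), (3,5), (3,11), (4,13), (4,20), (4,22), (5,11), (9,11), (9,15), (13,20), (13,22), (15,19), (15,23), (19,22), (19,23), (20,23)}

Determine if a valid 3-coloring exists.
A valid 3-coloring: color 1: [3, 9, 13, 19]; color 2: [0, 11, 15, 20, 22]; color 3: [4, 5, 23].
(χ(G) = 3 ≤ 3.)

Yes, G is 3-colorable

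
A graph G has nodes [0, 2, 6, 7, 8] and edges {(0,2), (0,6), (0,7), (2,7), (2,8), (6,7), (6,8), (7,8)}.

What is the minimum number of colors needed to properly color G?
Clique number ω(G) = 3 (lower bound: χ ≥ ω).
The clique on [2, 7, 8] has size 3, forcing χ ≥ 3, and the coloring below uses 3 colors, so χ(G) = 3.
A valid 3-coloring: color 1: [7]; color 2: [0, 8]; color 3: [2, 6].

χ(G) = 3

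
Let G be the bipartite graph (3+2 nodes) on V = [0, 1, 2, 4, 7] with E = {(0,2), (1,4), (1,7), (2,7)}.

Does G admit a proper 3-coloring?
Yes, G is 3-colorable

A valid 3-coloring: color 1: [0, 4, 7]; color 2: [1, 2].
(χ(G) = 2 ≤ 3.)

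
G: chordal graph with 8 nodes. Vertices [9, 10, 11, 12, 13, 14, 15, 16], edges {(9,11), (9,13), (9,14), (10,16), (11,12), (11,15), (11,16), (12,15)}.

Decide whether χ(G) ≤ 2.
No, G is not 2-colorable

The clique on vertices [11, 12, 15] has size 3 > 2, so it alone needs 3 colors.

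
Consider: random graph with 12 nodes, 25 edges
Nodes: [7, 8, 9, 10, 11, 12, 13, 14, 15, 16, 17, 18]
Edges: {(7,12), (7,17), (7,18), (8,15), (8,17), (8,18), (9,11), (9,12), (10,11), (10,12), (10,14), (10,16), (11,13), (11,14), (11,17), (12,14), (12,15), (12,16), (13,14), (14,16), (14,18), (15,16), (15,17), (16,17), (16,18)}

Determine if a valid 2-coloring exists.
The clique on vertices [10, 12, 14, 16] has size 4 > 2, so it alone needs 4 colors.

No, G is not 2-colorable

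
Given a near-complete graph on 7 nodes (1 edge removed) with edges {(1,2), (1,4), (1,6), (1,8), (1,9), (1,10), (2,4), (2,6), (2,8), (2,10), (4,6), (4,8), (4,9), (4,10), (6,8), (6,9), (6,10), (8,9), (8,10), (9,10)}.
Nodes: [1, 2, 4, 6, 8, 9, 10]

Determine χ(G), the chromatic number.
Clique number ω(G) = 6 (lower bound: χ ≥ ω).
The clique on [1, 4, 6, 8, 9, 10] has size 6, forcing χ ≥ 6, and the coloring below uses 6 colors, so χ(G) = 6.
A valid 6-coloring: color 1: [1]; color 2: [6]; color 3: [10]; color 4: [4]; color 5: [8]; color 6: [2, 9].

χ(G) = 6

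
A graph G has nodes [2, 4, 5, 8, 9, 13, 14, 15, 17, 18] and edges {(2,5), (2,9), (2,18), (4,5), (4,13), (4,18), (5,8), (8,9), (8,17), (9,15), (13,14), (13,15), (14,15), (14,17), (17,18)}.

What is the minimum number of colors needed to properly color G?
χ(G) = 3

Clique number ω(G) = 3 (lower bound: χ ≥ ω).
The clique on [13, 14, 15] has size 3, forcing χ ≥ 3, and the coloring below uses 3 colors, so χ(G) = 3.
A valid 3-coloring: color 1: [8, 13, 18]; color 2: [2, 4, 15, 17]; color 3: [5, 9, 14].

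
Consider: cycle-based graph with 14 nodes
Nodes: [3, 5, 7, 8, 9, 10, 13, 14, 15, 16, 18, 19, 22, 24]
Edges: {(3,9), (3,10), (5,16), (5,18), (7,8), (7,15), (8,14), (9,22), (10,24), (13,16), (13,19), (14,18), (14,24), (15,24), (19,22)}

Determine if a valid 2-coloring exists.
Odd cycle [10, 3, 9, 22, 19, 13, 16, 5, 18, 14, 24] needs 3 colors (χ ≥ 3).
Hence χ(G) ≥ 3 > 2, so no proper 2-coloring exists.

No, G is not 2-colorable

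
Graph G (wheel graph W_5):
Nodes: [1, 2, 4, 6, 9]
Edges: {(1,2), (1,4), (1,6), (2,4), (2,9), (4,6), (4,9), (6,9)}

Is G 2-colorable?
No, G is not 2-colorable

The clique on vertices [2, 4, 9] has size 3 > 2, so it alone needs 3 colors.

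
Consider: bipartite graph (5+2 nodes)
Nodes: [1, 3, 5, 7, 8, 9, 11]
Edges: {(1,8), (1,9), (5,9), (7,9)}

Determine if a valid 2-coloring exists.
A valid 2-coloring: color 1: [3, 8, 9, 11]; color 2: [1, 5, 7].
(χ(G) = 2 ≤ 2.)

Yes, G is 2-colorable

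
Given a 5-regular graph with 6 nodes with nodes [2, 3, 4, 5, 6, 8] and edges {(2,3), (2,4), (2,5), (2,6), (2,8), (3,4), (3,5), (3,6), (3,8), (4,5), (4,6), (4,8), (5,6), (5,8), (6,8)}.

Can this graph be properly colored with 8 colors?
Yes, G is 8-colorable

A valid 8-coloring: color 1: [5]; color 2: [8]; color 3: [6]; color 4: [4]; color 5: [2]; color 6: [3].
(χ(G) = 6 ≤ 8.)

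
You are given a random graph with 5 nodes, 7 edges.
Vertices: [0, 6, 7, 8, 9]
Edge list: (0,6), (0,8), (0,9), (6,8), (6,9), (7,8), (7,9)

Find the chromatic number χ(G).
χ(G) = 3

Clique number ω(G) = 3 (lower bound: χ ≥ ω).
The clique on [0, 6, 8] has size 3, forcing χ ≥ 3, and the coloring below uses 3 colors, so χ(G) = 3.
A valid 3-coloring: color 1: [8, 9]; color 2: [0, 7]; color 3: [6].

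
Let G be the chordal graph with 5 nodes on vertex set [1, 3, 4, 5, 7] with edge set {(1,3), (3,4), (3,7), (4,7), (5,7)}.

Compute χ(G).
χ(G) = 3

Clique number ω(G) = 3 (lower bound: χ ≥ ω).
The clique on [3, 4, 7] has size 3, forcing χ ≥ 3, and the coloring below uses 3 colors, so χ(G) = 3.
A valid 3-coloring: color 1: [1, 7]; color 2: [3, 5]; color 3: [4].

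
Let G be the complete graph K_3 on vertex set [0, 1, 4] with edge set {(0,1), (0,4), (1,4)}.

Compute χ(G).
χ(G) = 3

Clique number ω(G) = 3 (lower bound: χ ≥ ω).
The clique on [0, 1, 4] has size 3, forcing χ ≥ 3, and the coloring below uses 3 colors, so χ(G) = 3.
A valid 3-coloring: color 1: [1]; color 2: [0]; color 3: [4].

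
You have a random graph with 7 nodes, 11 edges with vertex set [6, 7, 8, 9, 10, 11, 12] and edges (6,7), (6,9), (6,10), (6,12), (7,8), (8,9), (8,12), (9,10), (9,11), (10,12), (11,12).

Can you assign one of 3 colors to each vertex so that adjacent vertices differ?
A valid 3-coloring: color 1: [7, 9, 12]; color 2: [6, 8, 11]; color 3: [10].
(χ(G) = 3 ≤ 3.)

Yes, G is 3-colorable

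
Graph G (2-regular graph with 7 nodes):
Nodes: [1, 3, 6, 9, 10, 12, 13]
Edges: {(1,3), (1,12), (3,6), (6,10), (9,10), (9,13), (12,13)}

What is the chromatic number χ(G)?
χ(G) = 3

Clique number ω(G) = 2 (lower bound: χ ≥ ω).
Odd cycle [6, 10, 9, 13, 12, 1, 3] needs 3 colors (χ ≥ 3).
The coloring below uses 3 colors, so χ(G) = 3.
A valid 3-coloring: color 1: [1, 6, 9]; color 2: [3, 10, 13]; color 3: [12].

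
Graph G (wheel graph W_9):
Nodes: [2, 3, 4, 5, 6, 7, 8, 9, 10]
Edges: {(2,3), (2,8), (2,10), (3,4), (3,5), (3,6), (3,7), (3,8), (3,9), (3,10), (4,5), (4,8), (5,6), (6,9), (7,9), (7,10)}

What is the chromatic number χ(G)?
χ(G) = 3

Clique number ω(G) = 3 (lower bound: χ ≥ ω).
The clique on [2, 3, 8] has size 3, forcing χ ≥ 3, and the coloring below uses 3 colors, so χ(G) = 3.
A valid 3-coloring: color 1: [3]; color 2: [2, 4, 6, 7]; color 3: [5, 8, 9, 10].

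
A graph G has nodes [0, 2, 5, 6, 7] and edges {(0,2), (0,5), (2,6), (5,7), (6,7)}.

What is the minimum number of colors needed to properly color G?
Clique number ω(G) = 2 (lower bound: χ ≥ ω).
Odd cycle [2, 6, 7, 5, 0] needs 3 colors (χ ≥ 3).
The coloring below uses 3 colors, so χ(G) = 3.
A valid 3-coloring: color 1: [2, 5]; color 2: [0, 6]; color 3: [7].

χ(G) = 3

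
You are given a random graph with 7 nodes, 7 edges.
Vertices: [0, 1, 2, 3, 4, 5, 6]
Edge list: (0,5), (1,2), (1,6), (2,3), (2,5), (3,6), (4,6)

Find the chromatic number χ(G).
Clique number ω(G) = 2 (lower bound: χ ≥ ω).
The graph is bipartite (no odd cycle), so 2 colors suffice: χ(G) = 2.
A valid 2-coloring: color 1: [0, 2, 6]; color 2: [1, 3, 4, 5].

χ(G) = 2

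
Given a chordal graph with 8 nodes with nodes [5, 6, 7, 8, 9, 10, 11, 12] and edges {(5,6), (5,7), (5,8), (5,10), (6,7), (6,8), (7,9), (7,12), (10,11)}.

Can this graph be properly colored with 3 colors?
A valid 3-coloring: color 1: [7, 8, 10]; color 2: [5, 9, 11, 12]; color 3: [6].
(χ(G) = 3 ≤ 3.)

Yes, G is 3-colorable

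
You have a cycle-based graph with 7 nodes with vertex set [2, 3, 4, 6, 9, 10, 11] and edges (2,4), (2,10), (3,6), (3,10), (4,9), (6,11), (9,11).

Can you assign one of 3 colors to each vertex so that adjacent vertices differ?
Yes, G is 3-colorable

A valid 3-coloring: color 1: [2, 3, 11]; color 2: [4, 6, 10]; color 3: [9].
(χ(G) = 3 ≤ 3.)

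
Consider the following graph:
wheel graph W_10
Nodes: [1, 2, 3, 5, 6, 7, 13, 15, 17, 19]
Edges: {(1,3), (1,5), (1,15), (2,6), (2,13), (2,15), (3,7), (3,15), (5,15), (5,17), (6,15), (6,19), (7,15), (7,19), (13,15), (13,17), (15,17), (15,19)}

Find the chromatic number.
χ(G) = 4

Clique number ω(G) = 3 (lower bound: χ ≥ ω).
Odd cycle [2, 6, 19, 7, 3, 1, 5, 17, 13] needs 3 colors (χ ≥ 3).
Vertex 15 is adjacent to every vertex of [1, 2, 3, 5, 6, 7, 13, 17, 19], which already need 3 colors among themselves, so 15 needs a new color (χ ≥ 4).
The coloring below uses 4 colors, so χ(G) = 4.
A valid 4-coloring: color 1: [15]; color 2: [2, 3, 17, 19]; color 3: [1, 6, 7, 13]; color 4: [5].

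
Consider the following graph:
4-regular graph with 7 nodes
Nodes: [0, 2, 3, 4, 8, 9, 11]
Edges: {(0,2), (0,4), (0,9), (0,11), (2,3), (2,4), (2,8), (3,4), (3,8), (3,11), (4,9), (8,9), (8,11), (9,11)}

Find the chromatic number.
Clique number ω(G) = 3 (lower bound: χ ≥ ω).
Suppose a proper 3-coloring c exists. The clique [0, 2, 4] takes 3 distinct colors; by symmetry let c(0) = 1, c(2) = 2, c(4) = 3.
- Vertex 3: neighbors [2, 4] already have colors [2, 3] ⇒ c(3) = 1.
- Vertex 8: neighbors [3, 2] already have colors [1, 2] ⇒ c(8) = 3.
- Vertex 9: neighbors [0, 4] already have colors [1, 3] ⇒ c(9) = 2.
- Vertex 11: neighbors [0, 9, 8] already have colors [1, 2, 3] — all 3 colors blocked. Contradiction.
The forced assignments end in a contradiction, so G has no proper 3-coloring (χ ≥ 4).
The coloring below uses 4 colors, so χ(G) = 4.
A valid 4-coloring: color 1: [0, 8]; color 2: [4, 11]; color 3: [3, 9]; color 4: [2].

χ(G) = 4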